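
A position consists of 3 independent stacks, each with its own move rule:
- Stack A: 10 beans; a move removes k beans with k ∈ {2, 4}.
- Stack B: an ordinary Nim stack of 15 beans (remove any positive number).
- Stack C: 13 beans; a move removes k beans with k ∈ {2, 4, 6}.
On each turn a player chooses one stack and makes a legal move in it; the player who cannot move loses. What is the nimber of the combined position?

15

For stack A, compute g(0), g(1), … with moves {2, 4}:
k:     0  1  2  3  4  5  6  7  8  9 10
g(k):  0  0  1  1  2  2  0  0  1  1  2
So g(10) = 2.
Stack B is a plain Nim stack of size 15, so its Grundy value is 15.
For stack C, compute g(0), g(1), … with moves {2, 4, 6}:
k:     0  1  2  3  4  5  6  7  8  9 10 11 12 13
g(k):  0  0  1  1  2  2  3  3  0  0  1  1  2  2
So g(13) = 2.
The value of a disjunctive sum is the nim-sum of the parts.
Combined value = 2 XOR 15 XOR 2 = 15.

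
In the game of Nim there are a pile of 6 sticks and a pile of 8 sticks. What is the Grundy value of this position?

14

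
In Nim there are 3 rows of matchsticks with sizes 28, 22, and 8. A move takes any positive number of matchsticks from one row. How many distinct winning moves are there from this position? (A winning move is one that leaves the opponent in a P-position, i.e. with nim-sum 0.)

1

Nim-sum: 28 ^ 22 ^ 8 = 2.
The overall nim-sum is X = 2. A row of size p has a winning move iff p XOR X < p (reduce it to p XOR X).
  28: 28 XOR 2 = 30 ≥ 28 — no move.
  22: 22 XOR 2 = 20 < 22 — winning move (to 20).
  8: 8 XOR 2 = 10 ≥ 8 — no move.
That gives 1 winning move.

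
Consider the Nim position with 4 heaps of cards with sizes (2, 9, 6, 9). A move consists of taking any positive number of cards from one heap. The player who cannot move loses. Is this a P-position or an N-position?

Compute the nim-sum pairwise:
2 XOR 9 = 11
11 XOR 6 = 13
13 XOR 9 = 4
The nim-sum is 4 ≠ 0, so this is an N-position: the player to move can win.

N-position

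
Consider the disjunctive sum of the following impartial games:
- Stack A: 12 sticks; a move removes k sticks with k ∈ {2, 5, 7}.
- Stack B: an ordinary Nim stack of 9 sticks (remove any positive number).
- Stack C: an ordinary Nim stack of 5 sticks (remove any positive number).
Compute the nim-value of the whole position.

13

Build the Grundy sequence for stack A with g(k) = mex{g(k−s) : s ∈ {2, 5, 7}, s ≤ k}:
g(0) = mex{} = 0
g(1) = mex{} = 0
g(2) = mex{0} = 1
g(3) = mex{0} = 1
g(4) = mex{1} = 0
g(5) = mex{0,1} = 2
g(6) = mex{0} = 1
g(7) = mex{0,1,2} = 3
g(8) = mex{0,1} = 2
g(9) = mex{0,1,3} = 2
g(10) = mex{1,2} = 0
g(11) = mex{0,1,2} = 3
g(12) = mex{0,2,3} = 1
So g(12) = 1.
Stack B is a plain Nim stack of size 9, so its Grundy value is 9.
Stack C is a plain Nim stack of size 5, so its Grundy value is 5.
By the Sprague-Grundy theorem, the Grundy value of a sum of independent games is the XOR of the component values.
Combined value = 1 ⊕ 9 ⊕ 5 = 13.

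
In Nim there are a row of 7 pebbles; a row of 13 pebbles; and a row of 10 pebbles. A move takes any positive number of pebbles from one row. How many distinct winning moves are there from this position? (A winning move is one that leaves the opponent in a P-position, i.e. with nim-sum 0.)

0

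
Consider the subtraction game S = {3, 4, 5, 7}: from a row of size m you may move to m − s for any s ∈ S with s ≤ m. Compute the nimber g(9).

Build the Grundy sequence with g(k) = mex{g(k−s) : s ∈ {3, 4, 5, 7}, s ≤ k}:
k:     0  1  2  3  4  5  6  7  8  9
g(k):  0  0  0  1  1  1  2  2  2  3
So g(9) = 3.

3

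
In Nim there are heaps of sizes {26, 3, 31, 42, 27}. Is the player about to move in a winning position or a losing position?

Winning position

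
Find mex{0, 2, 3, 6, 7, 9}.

1

0 is in the set but 1 is not, so the mex is 1.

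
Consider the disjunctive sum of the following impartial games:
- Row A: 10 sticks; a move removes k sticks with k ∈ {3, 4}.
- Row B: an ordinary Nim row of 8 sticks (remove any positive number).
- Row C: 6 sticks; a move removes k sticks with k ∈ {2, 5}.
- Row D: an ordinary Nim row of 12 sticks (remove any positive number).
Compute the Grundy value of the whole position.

Grundy values for row A (subtraction set {3, 4}):
g(0) = mex{} = 0
g(1) = mex{} = 0
g(2) = mex{} = 0
g(3) = mex{0} = 1
g(4) = mex{0} = 1
g(5) = mex{0} = 1
g(6) = mex{0,1} = 2
g(7) = mex{1} = 0
g(8) = mex{1} = 0
g(9) = mex{1,2} = 0
g(10) = mex{0,2} = 1
So g(10) = 1.
Row B is a plain Nim row of size 8, so its Grundy value is 8.
For row C, compute g(0), g(1), … with moves {2, 5}:
g(0) = mex{} = 0
g(1) = mex{} = 0
g(2) = mex{0} = 1
g(3) = mex{0} = 1
g(4) = mex{1} = 0
g(5) = mex{0,1} = 2
g(6) = mex{0} = 1
So g(6) = 1.
Row D is a plain Nim row of size 12, so its Grundy value is 12.
By the Sprague-Grundy theorem, the Grundy value of a sum of independent games is the XOR of the component values.
Combined value = 1 XOR 8 XOR 1 XOR 12 = 4.

4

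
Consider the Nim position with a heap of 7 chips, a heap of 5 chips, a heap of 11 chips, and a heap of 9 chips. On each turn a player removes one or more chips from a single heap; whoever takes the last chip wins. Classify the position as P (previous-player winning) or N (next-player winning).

Compute the nim-sum pairwise:
7 ^ 5 = 2
2 ^ 11 = 9
9 ^ 9 = 0
The nim-sum is 0, so this is a P-position: the player to move is in a losing position under optimal play.

P-position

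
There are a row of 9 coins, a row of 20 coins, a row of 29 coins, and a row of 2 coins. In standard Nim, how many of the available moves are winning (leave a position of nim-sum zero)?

1

Nim-sum: 9 XOR 20 XOR 29 XOR 2 = 2.
The overall nim-sum is X = 2. A row of size p has a winning move iff p XOR X < p (reduce it to p XOR X).
  9: 9 XOR 2 = 11 ≥ 9 — no move.
  20: 20 XOR 2 = 22 ≥ 20 — no move.
  29: 29 XOR 2 = 31 ≥ 29 — no move.
  2: 2 XOR 2 = 0 < 2 — winning move (to 0).
That gives 1 winning move.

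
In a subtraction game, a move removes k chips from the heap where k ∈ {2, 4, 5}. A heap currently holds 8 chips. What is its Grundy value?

0

Build the Grundy sequence with g(k) = mex{g(k−s) : s ∈ {2, 4, 5}, s ≤ k}:
g(0) = mex{} = 0
g(1) = mex{} = 0
g(2) = mex{0} = 1
g(3) = mex{0} = 1
g(4) = mex{0,1} = 2
g(5) = mex{0,1} = 2
g(6) = mex{0,1,2} = 3
g(7) = mex{1,2} = 0
g(8) = mex{1,2,3} = 0
So g(8) = 0.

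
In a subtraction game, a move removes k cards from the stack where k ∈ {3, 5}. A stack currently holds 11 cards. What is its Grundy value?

Grundy values for subtraction set {3, 5}:
k:     0  1  2  3  4  5  6  7  8  9 10 11
g(k):  0  0  0  1  1  1  2  2  0  0  0  1
So g(11) = 1.

1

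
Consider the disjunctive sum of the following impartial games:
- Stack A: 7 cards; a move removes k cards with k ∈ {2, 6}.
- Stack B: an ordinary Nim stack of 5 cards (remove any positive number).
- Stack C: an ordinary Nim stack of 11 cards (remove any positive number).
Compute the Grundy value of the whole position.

15

Grundy values for stack A (subtraction set {2, 6}):
k:     0  1  2  3  4  5  6  7
g(k):  0  0  1  1  0  0  1  1
So g(7) = 1.
Stack B is a plain Nim stack of size 5, so its Grundy value is 5.
Stack C is a plain Nim stack of size 11, so its Grundy value is 11.
By the Sprague-Grundy theorem, the Grundy value of a sum of independent games is the XOR of the component values.
Combined value = 1 XOR 5 XOR 11 = 15.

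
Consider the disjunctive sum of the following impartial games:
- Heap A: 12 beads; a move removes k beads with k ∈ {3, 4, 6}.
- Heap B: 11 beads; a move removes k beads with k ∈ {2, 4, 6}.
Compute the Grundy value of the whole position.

Build the Grundy sequence for heap A with g(k) = mex{g(k−s) : s ∈ {3, 4, 6}, s ≤ k}:
k:     0  1  2  3  4  5  6  7  8  9 10 11 12
g(k):  0  0  0  1  1  1  2  2  2  0  0  0  1
So g(12) = 1.
Grundy values for heap B (subtraction set {2, 4, 6}):
k:     0  1  2  3  4  5  6  7  8  9 10 11
g(k):  0  0  1  1  2  2  3  3  0  0  1  1
So g(11) = 1.
By the Sprague-Grundy theorem, the Grundy value of a sum of independent games is the XOR of the component values.
Combined value = 1 ⊕ 1 = 0.

0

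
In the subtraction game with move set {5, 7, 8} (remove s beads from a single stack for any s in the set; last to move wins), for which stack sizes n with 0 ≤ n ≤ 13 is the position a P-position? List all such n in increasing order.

Build the Grundy sequence with g(k) = mex{g(k−s) : s ∈ {5, 7, 8}, s ≤ k}:
g(0) = mex{} = 0
g(1) = mex{} = 0
g(2) = mex{} = 0
g(3) = mex{} = 0
g(4) = mex{} = 0
g(5) = mex{0} = 1
g(6) = mex{0} = 1
g(7) = mex{0} = 1
g(8) = mex{0} = 1
g(9) = mex{0} = 1
g(10) = mex{0,1} = 2
g(11) = mex{0,1} = 2
g(12) = mex{0,1} = 2
g(13) = mex{1} = 0
The P-positions (g = 0) in 0..13 are 0, 1, 2, 3, 4, 13.

0, 1, 2, 3, 4, 13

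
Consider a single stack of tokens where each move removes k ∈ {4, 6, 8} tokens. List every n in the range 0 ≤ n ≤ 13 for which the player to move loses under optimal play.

Compute g(0), g(1), … for moves {4, 6, 8}:
k:     0  1  2  3  4  5  6  7  8  9 10 11 12 13
g(k):  0  0  0  0  1  1  1  1  2  2  2  2  0  0
The P-positions (g = 0) in 0..13 are 0, 1, 2, 3, 12, 13.

0, 1, 2, 3, 12, 13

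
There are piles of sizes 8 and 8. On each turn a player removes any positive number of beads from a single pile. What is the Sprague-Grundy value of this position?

Bitwise XOR of the heap sizes:
  1000  (8)
  1000  (8)
  ----
  0000  (0)

0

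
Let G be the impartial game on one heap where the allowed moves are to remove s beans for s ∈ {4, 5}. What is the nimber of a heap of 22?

1

Grundy values for subtraction set {4, 5}:
k:     0  1  2  3  4  5  6  7  8  9 10 11 12 13 14 15 16 17 18 19 20 21 22
g(k):  0  0  0  0  1  1  1  1  2  0  0  0  0  1  1  1  1  2  0  0  0  0  1
So g(22) = 1.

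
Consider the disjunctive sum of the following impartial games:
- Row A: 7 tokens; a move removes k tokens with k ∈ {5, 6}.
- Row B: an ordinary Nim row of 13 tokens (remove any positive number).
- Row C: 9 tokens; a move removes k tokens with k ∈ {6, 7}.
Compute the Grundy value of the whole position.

13

Grundy values for row A (subtraction set {5, 6}):
k:     0  1  2  3  4  5  6  7
g(k):  0  0  0  0  0  1  1  1
So g(7) = 1.
Row B is a plain Nim row of size 13, so its Grundy value is 13.
Grundy values for row C (subtraction set {6, 7}):
k:     0  1  2  3  4  5  6  7  8  9
g(k):  0  0  0  0  0  0  1  1  1  1
So g(9) = 1.
By the Sprague-Grundy theorem, the Grundy value of a sum of independent games is the XOR of the component values.
Combined value = 1 ⊕ 13 ⊕ 1 = 13.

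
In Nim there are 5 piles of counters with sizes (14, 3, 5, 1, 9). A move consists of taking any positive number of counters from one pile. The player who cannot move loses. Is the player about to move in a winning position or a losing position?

Losing position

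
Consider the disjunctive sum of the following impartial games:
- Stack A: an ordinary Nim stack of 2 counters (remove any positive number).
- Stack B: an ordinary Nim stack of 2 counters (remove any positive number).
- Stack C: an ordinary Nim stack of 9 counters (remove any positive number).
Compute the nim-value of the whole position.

Stack A is a plain Nim stack of size 2, so its Grundy value is 2.
Stack B is a plain Nim stack of size 2, so its Grundy value is 2.
Stack C is a plain Nim stack of size 9, so its Grundy value is 9.
By the Sprague-Grundy theorem, the Grundy value of a sum of independent games is the XOR of the component values.
Combined value = 2 ⊕ 2 ⊕ 9 = 9.

9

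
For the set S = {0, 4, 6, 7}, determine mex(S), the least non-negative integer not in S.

1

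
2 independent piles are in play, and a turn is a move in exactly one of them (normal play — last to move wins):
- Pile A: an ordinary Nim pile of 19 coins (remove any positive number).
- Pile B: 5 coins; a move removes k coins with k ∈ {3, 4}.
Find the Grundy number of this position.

Pile A is a plain Nim pile of size 19, so its Grundy value is 19.
Grundy values for pile B (subtraction set {3, 4}):
g(0) = mex{} = 0
g(1) = mex{} = 0
g(2) = mex{} = 0
g(3) = mex{0} = 1
g(4) = mex{0} = 1
g(5) = mex{0} = 1
So g(5) = 1.
The value of a disjunctive sum is the nim-sum of the parts.
Combined value = 19 XOR 1 = 18.

18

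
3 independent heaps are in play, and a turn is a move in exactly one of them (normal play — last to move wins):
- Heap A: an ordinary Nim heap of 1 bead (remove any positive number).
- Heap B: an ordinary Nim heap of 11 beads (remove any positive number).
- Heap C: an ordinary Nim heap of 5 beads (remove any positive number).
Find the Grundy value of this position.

Heap A is a plain Nim heap of size 1, so its Grundy value is 1.
Heap B is a plain Nim heap of size 11, so its Grundy value is 11.
Heap C is a plain Nim heap of size 5, so its Grundy value is 5.
By the Sprague-Grundy theorem, the Grundy value of a sum of independent games is the XOR of the component values.
Combined value = 1 ⊕ 11 ⊕ 5 = 15.

15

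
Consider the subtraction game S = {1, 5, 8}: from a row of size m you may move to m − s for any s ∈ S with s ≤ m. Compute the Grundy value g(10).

2

Grundy values for subtraction set {1, 5, 8}:
k:     0  1  2  3  4  5  6  7  8  9 10
g(k):  0  1  0  1  0  1  0  1  2  3  2
So g(10) = 2.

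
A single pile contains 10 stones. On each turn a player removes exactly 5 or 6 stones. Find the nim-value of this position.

Build the Grundy sequence with g(k) = mex{g(k−s) : s ∈ {5, 6}, s ≤ k}:
k:     0  1  2  3  4  5  6  7  8  9 10
g(k):  0  0  0  0  0  1  1  1  1  1  2
So g(10) = 2.

2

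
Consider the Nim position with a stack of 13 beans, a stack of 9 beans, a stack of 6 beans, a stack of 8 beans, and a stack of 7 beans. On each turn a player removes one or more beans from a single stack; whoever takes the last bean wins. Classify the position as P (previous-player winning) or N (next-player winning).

N-position

Nim-sum: 13 XOR 9 XOR 6 XOR 8 XOR 7 = 13.
The nim-sum is 13 ≠ 0, so this is an N-position: the player to move can win.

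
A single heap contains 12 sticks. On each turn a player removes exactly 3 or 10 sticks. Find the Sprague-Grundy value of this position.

2

Build the Grundy sequence with g(k) = mex{g(k−s) : s ∈ {3, 10}, s ≤ k}:
g(0) = mex{} = 0
g(1) = mex{} = 0
g(2) = mex{} = 0
g(3) = mex{0} = 1
g(4) = mex{0} = 1
g(5) = mex{0} = 1
g(6) = mex{1} = 0
g(7) = mex{1} = 0
g(8) = mex{1} = 0
g(9) = mex{0} = 1
g(10) = mex{0} = 1
g(11) = mex{0} = 1
g(12) = mex{0,1} = 2
So g(12) = 2.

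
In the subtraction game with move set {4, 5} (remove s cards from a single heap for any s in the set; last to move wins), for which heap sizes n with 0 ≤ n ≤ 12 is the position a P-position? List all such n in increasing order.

0, 1, 2, 3, 9, 10, 11, 12

Build the Grundy sequence with g(k) = mex{g(k−s) : s ∈ {4, 5}, s ≤ k}:
k:     0  1  2  3  4  5  6  7  8  9 10 11 12
g(k):  0  0  0  0  1  1  1  1  2  0  0  0  0
The P-positions (g = 0) in 0..12 are 0, 1, 2, 3, 9, 10, 11, 12.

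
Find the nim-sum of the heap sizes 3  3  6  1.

In binary:
  011  (3)
  011  (3)
  110  (6)
  001  (1)
  ---
  111  (7)

7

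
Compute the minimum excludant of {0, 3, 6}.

0 is in the set but 1 is not, so the mex is 1.

1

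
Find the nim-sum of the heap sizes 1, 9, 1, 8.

Nim-sum: 1 XOR 9 XOR 1 XOR 8 = 1.

1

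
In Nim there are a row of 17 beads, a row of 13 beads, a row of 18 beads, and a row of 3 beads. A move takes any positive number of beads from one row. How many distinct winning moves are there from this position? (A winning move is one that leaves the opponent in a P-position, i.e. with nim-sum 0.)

1

In binary:
  10001  (17)
  01101  (13)
  10010  (18)
  00011  (3)
  -----
  01101  (13)
The overall nim-sum is X = 13. A row of size p has a winning move iff p XOR X < p (reduce it to p XOR X).
  17: 17 XOR 13 = 28 ≥ 17 — no move.
  13: 13 XOR 13 = 0 < 13 — winning move (to 0).
  18: 18 XOR 13 = 31 ≥ 18 — no move.
  3: 3 XOR 13 = 14 ≥ 3 — no move.
That gives 1 winning move.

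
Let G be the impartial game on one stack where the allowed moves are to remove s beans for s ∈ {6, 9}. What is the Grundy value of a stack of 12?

Build the Grundy sequence with g(k) = mex{g(k−s) : s ∈ {6, 9}, s ≤ k}:
k:     0  1  2  3  4  5  6  7  8  9 10 11 12
g(k):  0  0  0  0  0  0  1  1  1  1  1  1  2
So g(12) = 2.

2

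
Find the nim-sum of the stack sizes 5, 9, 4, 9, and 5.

4

Compute the nim-sum pairwise:
5 ⊕ 9 = 12
12 ⊕ 4 = 8
8 ⊕ 9 = 1
1 ⊕ 5 = 4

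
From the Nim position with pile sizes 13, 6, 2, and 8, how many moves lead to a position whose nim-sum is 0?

1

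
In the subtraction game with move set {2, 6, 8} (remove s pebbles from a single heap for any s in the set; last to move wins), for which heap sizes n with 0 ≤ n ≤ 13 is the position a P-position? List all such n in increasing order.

0, 1, 4, 5

Grundy values for subtraction set {2, 6, 8}:
k:     0  1  2  3  4  5  6  7  8  9 10 11 12 13
g(k):  0  0  1  1  0  0  1  1  2  2  3  3  2  2
The P-positions (g = 0) in 0..13 are 0, 1, 4, 5.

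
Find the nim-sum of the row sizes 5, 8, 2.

Compute the nim-sum pairwise:
5 ⊕ 8 = 13
13 ⊕ 2 = 15

15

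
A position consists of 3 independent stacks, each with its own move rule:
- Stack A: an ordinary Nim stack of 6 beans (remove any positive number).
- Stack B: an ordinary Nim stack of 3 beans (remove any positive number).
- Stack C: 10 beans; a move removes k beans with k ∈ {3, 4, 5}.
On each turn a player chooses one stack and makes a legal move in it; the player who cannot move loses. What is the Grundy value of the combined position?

5

Stack A is a plain Nim stack of size 6, so its Grundy value is 6.
Stack B is a plain Nim stack of size 3, so its Grundy value is 3.
Grundy values for stack C (subtraction set {3, 4, 5}):
g(0) = mex{} = 0
g(1) = mex{} = 0
g(2) = mex{} = 0
g(3) = mex{0} = 1
g(4) = mex{0} = 1
g(5) = mex{0} = 1
g(6) = mex{0,1} = 2
g(7) = mex{0,1} = 2
g(8) = mex{1} = 0
g(9) = mex{1,2} = 0
g(10) = mex{1,2} = 0
So g(10) = 0.
The value of a disjunctive sum is the nim-sum of the parts.
Combined value = 6 XOR 3 XOR 0 = 5.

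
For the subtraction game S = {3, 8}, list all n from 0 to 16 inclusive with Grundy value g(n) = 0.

0, 1, 2, 6, 7, 11, 12, 13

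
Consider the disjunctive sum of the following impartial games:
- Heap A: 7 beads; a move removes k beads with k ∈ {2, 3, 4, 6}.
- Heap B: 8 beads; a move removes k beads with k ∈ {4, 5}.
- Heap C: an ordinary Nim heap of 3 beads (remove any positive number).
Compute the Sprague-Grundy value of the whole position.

Grundy values for heap A (subtraction set {2, 3, 4, 6}):
g(0) = mex{} = 0
g(1) = mex{} = 0
g(2) = mex{0} = 1
g(3) = mex{0} = 1
g(4) = mex{0,1} = 2
g(5) = mex{0,1} = 2
g(6) = mex{0,1,2} = 3
g(7) = mex{0,1,2} = 3
So g(7) = 3.
Build the Grundy sequence for heap B with g(k) = mex{g(k−s) : s ∈ {4, 5}, s ≤ k}:
g(0) = mex{} = 0
g(1) = mex{} = 0
g(2) = mex{} = 0
g(3) = mex{} = 0
g(4) = mex{0} = 1
g(5) = mex{0} = 1
g(6) = mex{0} = 1
g(7) = mex{0} = 1
g(8) = mex{0,1} = 2
So g(8) = 2.
Heap C is a plain Nim heap of size 3, so its Grundy value is 3.
By the Sprague-Grundy theorem, the Grundy value of a sum of independent games is the XOR of the component values.
Combined value = 3 XOR 2 XOR 3 = 2.

2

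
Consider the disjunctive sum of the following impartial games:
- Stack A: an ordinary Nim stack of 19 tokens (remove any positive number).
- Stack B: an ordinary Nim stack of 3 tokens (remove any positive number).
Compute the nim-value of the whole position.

16

Stack A is a plain Nim stack of size 19, so its Grundy value is 19.
Stack B is a plain Nim stack of size 3, so its Grundy value is 3.
The value of a disjunctive sum is the nim-sum of the parts.
Combined value = 19 XOR 3 = 16.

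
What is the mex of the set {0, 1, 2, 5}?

The values 0, 1, 2 are all present; 3 is the first non-negative integer missing from the set.

3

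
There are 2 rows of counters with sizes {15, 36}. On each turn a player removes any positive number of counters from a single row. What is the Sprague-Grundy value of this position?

43

Write each in binary and XOR column by column:
  001111  (15)
  100100  (36)
  ------
  101011  (43)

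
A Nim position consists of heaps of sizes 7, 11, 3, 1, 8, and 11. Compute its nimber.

13

Compute the nim-sum pairwise:
7 ⊕ 11 = 12
12 ⊕ 3 = 15
15 ⊕ 1 = 14
14 ⊕ 8 = 6
6 ⊕ 11 = 13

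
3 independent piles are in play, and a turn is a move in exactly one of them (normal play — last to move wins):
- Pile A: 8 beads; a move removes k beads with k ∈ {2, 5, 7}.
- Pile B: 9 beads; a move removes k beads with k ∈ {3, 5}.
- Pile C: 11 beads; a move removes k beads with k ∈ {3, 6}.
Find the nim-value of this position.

2

For pile A, compute g(0), g(1), … with moves {2, 5, 7}:
g(0) = mex{} = 0
g(1) = mex{} = 0
g(2) = mex{0} = 1
g(3) = mex{0} = 1
g(4) = mex{1} = 0
g(5) = mex{0,1} = 2
g(6) = mex{0} = 1
g(7) = mex{0,1,2} = 3
g(8) = mex{0,1} = 2
So g(8) = 2.
For pile B, compute g(0), g(1), … with moves {3, 5}:
k:     0  1  2  3  4  5  6  7  8  9
g(k):  0  0  0  1  1  1  2  2  0  0
So g(9) = 0.
Build the Grundy sequence for pile C with g(k) = mex{g(k−s) : s ∈ {3, 6}, s ≤ k}:
k:     0  1  2  3  4  5  6  7  8  9 10 11
g(k):  0  0  0  1  1  1  2  2  2  0  0  0
So g(11) = 0.
By the Sprague-Grundy theorem, the Grundy value of a sum of independent games is the XOR of the component values.
Combined value = 2 ⊕ 0 ⊕ 0 = 2.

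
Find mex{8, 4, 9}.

0

0 is not in the set, so the mex is 0.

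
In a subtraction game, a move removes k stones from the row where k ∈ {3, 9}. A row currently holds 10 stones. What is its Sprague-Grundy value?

Grundy values for subtraction set {3, 9}:
g(0) = mex{} = 0
g(1) = mex{} = 0
g(2) = mex{} = 0
g(3) = mex{0} = 1
g(4) = mex{0} = 1
g(5) = mex{0} = 1
g(6) = mex{1} = 0
g(7) = mex{1} = 0
g(8) = mex{1} = 0
g(9) = mex{0} = 1
g(10) = mex{0} = 1
So g(10) = 1.

1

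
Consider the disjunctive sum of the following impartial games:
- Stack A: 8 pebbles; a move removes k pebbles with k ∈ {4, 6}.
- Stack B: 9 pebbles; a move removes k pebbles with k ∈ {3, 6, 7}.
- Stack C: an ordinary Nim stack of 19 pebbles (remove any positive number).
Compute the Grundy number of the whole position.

For stack A, compute g(0), g(1), … with moves {4, 6}:
k:     0  1  2  3  4  5  6  7  8
g(k):  0  0  0  0  1  1  1  1  2
So g(8) = 2.
For stack B, compute g(0), g(1), … with moves {3, 6, 7}:
k:     0  1  2  3  4  5  6  7  8  9
g(k):  0  0  0  1  1  1  2  2  2  3
So g(9) = 3.
Stack C is a plain Nim stack of size 19, so its Grundy value is 19.
By the Sprague-Grundy theorem, the Grundy value of a sum of independent games is the XOR of the component values.
Combined value = 2 XOR 3 XOR 19 = 18.

18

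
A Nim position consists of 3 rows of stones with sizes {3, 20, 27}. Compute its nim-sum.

Nim-sum: 3 ^ 20 ^ 27 = 12.

12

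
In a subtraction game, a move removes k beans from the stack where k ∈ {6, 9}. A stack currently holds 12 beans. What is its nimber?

2

Compute g(0), g(1), … for moves {6, 9}:
k:     0  1  2  3  4  5  6  7  8  9 10 11 12
g(k):  0  0  0  0  0  0  1  1  1  1  1  1  2
So g(12) = 2.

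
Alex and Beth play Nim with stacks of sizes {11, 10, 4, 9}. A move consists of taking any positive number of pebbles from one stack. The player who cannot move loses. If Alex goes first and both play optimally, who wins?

Alex wins

Nim-sum: 11 ^ 10 ^ 4 ^ 9 = 12.
The nim-sum is 12 ≠ 0, so this is an N-position: the player to move can win; Alex has a winning move.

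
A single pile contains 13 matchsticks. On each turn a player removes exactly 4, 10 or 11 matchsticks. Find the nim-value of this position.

1

Grundy values for subtraction set {4, 10, 11}:
g(0) = mex{} = 0
g(1) = mex{} = 0
g(2) = mex{} = 0
g(3) = mex{} = 0
g(4) = mex{0} = 1
g(5) = mex{0} = 1
g(6) = mex{0} = 1
g(7) = mex{0} = 1
g(8) = mex{1} = 0
g(9) = mex{1} = 0
g(10) = mex{0,1} = 2
g(11) = mex{0,1} = 2
g(12) = mex{0} = 1
g(13) = mex{0} = 1
So g(13) = 1.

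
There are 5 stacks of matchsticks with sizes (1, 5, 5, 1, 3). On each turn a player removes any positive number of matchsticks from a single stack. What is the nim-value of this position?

3

Nim-sum: 1 ⊕ 5 ⊕ 5 ⊕ 1 ⊕ 3 = 3.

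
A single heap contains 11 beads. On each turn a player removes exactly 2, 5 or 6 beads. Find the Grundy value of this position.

0

Build the Grundy sequence with g(k) = mex{g(k−s) : s ∈ {2, 5, 6}, s ≤ k}:
g(0) = mex{} = 0
g(1) = mex{} = 0
g(2) = mex{0} = 1
g(3) = mex{0} = 1
g(4) = mex{1} = 0
g(5) = mex{0,1} = 2
g(6) = mex{0} = 1
g(7) = mex{0,1,2} = 3
g(8) = mex{1} = 0
g(9) = mex{0,1,3} = 2
g(10) = mex{0,2} = 1
g(11) = mex{1,2} = 0
So g(11) = 0.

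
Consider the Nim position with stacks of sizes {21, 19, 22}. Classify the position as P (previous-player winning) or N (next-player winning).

Bitwise XOR of the heap sizes:
  10101  (21)
  10011  (19)
  10110  (22)
  -----
  10000  (16)
The nim-sum is 16 ≠ 0, so this is an N-position: the player to move can win.

N-position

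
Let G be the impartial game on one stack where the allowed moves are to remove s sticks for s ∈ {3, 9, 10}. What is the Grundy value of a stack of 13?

Build the Grundy sequence with g(k) = mex{g(k−s) : s ∈ {3, 9, 10}, s ≤ k}:
k:     0  1  2  3  4  5  6  7  8  9 10 11 12 13
g(k):  0  0  0  1  1  1  0  0  0  1  1  1  2  0
So g(13) = 0.

0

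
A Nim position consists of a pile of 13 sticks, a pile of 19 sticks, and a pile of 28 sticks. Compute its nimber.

In binary:
  01101  (13)
  10011  (19)
  11100  (28)
  -----
  00010  (2)

2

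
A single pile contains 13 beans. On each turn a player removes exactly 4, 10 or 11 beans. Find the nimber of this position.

Grundy values for subtraction set {4, 10, 11}:
g(0) = mex{} = 0
g(1) = mex{} = 0
g(2) = mex{} = 0
g(3) = mex{} = 0
g(4) = mex{0} = 1
g(5) = mex{0} = 1
g(6) = mex{0} = 1
g(7) = mex{0} = 1
g(8) = mex{1} = 0
g(9) = mex{1} = 0
g(10) = mex{0,1} = 2
g(11) = mex{0,1} = 2
g(12) = mex{0} = 1
g(13) = mex{0} = 1
So g(13) = 1.

1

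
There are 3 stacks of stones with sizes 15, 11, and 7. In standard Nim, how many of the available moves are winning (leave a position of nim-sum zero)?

3

Compute the nim-sum pairwise:
15 ⊕ 11 = 4
4 ⊕ 7 = 3
The overall nim-sum is X = 3. A stack of size p has a winning move iff p XOR X < p (reduce it to p XOR X).
  15: 15 XOR 3 = 12 < 15 — winning move (to 12).
  11: 11 XOR 3 = 8 < 11 — winning move (to 8).
  7: 7 XOR 3 = 4 < 7 — winning move (to 4).
That gives 3 winning moves.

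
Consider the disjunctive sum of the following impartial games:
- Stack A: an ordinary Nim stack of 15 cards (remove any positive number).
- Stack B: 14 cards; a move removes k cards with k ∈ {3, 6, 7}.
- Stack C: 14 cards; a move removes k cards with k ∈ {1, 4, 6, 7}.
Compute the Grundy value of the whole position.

Stack A is a plain Nim stack of size 15, so its Grundy value is 15.
Build the Grundy sequence for stack B with g(k) = mex{g(k−s) : s ∈ {3, 6, 7}, s ≤ k}:
g(0) = mex{} = 0
g(1) = mex{} = 0
g(2) = mex{} = 0
g(3) = mex{0} = 1
g(4) = mex{0} = 1
g(5) = mex{0} = 1
g(6) = mex{0,1} = 2
g(7) = mex{0,1} = 2
g(8) = mex{0,1} = 2
g(9) = mex{0,1,2} = 3
g(10) = mex{1,2} = 0
g(11) = mex{1,2} = 0
g(12) = mex{1,2,3} = 0
g(13) = mex{0,2} = 1
g(14) = mex{0,2} = 1
So g(14) = 1.
Grundy values for stack C (subtraction set {1, 4, 6, 7}):
k:     0  1  2  3  4  5  6  7  8  9 10 11 12 13 14
g(k):  0  1  0  1  2  0  1  2  3  2  0  1  2  0  1
So g(14) = 1.
By the Sprague-Grundy theorem, the Grundy value of a sum of independent games is the XOR of the component values.
Combined value = 15 ⊕ 1 ⊕ 1 = 15.

15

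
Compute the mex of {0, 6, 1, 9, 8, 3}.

2

The values 0, 1 are all present; 2 is the first non-negative integer missing from the set.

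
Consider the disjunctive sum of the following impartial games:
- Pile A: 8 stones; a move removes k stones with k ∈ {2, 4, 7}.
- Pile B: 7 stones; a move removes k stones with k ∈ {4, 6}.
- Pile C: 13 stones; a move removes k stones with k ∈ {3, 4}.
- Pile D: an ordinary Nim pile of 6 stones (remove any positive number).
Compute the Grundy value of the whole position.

4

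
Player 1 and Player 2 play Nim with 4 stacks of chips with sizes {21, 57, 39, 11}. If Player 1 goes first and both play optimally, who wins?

Player 2 wins

Nim-sum: 21 ^ 57 ^ 39 ^ 11 = 0.
The nim-sum is 0, so this is a P-position: the player to move is in a losing position under optimal play; Player 1 is about to move from it and so loses — Player 2 wins.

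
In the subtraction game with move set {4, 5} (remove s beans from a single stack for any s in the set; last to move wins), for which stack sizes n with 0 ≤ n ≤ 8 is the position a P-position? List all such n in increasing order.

0, 1, 2, 3

Compute g(0), g(1), … for moves {4, 5}:
k:     0  1  2  3  4  5  6  7  8
g(k):  0  0  0  0  1  1  1  1  2
The P-positions (g = 0) in 0..8 are 0, 1, 2, 3.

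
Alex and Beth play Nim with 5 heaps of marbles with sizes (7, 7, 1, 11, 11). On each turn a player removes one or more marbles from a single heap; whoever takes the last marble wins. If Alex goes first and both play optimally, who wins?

Alex wins

Compute the nim-sum pairwise:
7 XOR 7 = 0
0 XOR 1 = 1
1 XOR 11 = 10
10 XOR 11 = 1
The nim-sum is 1 ≠ 0, so this is an N-position: the player to move can win; Alex has a winning move.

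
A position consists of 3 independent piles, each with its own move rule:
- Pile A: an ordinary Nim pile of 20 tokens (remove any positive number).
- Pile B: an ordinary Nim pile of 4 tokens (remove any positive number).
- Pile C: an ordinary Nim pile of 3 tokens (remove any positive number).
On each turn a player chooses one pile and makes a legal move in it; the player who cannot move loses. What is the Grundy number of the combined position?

19

Pile A is a plain Nim pile of size 20, so its Grundy value is 20.
Pile B is a plain Nim pile of size 4, so its Grundy value is 4.
Pile C is a plain Nim pile of size 3, so its Grundy value is 3.
By the Sprague-Grundy theorem, the Grundy value of a sum of independent games is the XOR of the component values.
Combined value = 20 ⊕ 4 ⊕ 3 = 19.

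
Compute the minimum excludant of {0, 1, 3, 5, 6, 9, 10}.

The values 0, 1 are all present; 2 is the first non-negative integer missing from the set.

2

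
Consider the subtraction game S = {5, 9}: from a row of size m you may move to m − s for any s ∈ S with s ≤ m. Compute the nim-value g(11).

Grundy values for subtraction set {5, 9}:
g(0) = mex{} = 0
g(1) = mex{} = 0
g(2) = mex{} = 0
g(3) = mex{} = 0
g(4) = mex{} = 0
g(5) = mex{0} = 1
g(6) = mex{0} = 1
g(7) = mex{0} = 1
g(8) = mex{0} = 1
g(9) = mex{0} = 1
g(10) = mex{0,1} = 2
g(11) = mex{0,1} = 2
So g(11) = 2.

2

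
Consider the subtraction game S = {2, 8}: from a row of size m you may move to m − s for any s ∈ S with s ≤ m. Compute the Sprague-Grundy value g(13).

Grundy values for subtraction set {2, 8}:
k:     0  1  2  3  4  5  6  7  8  9 10 11 12 13
g(k):  0  0  1  1  0  0  1  1  2  2  0  0  1  1
So g(13) = 1.

1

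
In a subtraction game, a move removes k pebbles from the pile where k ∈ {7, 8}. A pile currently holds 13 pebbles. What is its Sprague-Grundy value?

1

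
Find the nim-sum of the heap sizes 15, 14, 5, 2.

Bitwise XOR of the heap sizes:
  1111  (15)
  1110  (14)
  0101  (5)
  0010  (2)
  ----
  0110  (6)

6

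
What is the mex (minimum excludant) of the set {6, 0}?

1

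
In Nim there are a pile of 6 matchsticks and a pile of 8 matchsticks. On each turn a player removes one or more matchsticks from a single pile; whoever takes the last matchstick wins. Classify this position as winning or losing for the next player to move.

In binary:
  0110  (6)
  1000  (8)
  ----
  1110  (14)
The nim-sum is 14 ≠ 0, so this is an N-position: the player to move can win.

Winning position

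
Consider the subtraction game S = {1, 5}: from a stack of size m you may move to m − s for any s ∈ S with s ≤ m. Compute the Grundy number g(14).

0

Compute g(0), g(1), … for moves {1, 5}:
k:     0  1  2  3  4  5  6  7  8  9 10 11 12 13 14
g(k):  0  1  0  1  0  1  0  1  0  1  0  1  0  1  0
So g(14) = 0.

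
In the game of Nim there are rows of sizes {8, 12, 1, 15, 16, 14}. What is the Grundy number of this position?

Bitwise XOR of the heap sizes:
  01000  (8)
  01100  (12)
  00001  (1)
  01111  (15)
  10000  (16)
  01110  (14)
  -----
  10100  (20)

20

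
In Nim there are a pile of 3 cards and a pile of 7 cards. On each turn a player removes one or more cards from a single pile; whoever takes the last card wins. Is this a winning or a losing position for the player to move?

Compute the nim-sum pairwise:
3 ^ 7 = 4
The nim-sum is 4 ≠ 0, so this is an N-position: the player to move can win.

Winning position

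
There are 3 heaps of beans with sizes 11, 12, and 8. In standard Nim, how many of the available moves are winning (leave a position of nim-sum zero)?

3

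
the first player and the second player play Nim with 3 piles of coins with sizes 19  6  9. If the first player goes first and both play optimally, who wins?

In binary:
  10011  (19)
  00110  (6)
  01001  (9)
  -----
  11100  (28)
The nim-sum is 28 ≠ 0, so this is an N-position: the player to move can win; the first player has a winning move.

the first player wins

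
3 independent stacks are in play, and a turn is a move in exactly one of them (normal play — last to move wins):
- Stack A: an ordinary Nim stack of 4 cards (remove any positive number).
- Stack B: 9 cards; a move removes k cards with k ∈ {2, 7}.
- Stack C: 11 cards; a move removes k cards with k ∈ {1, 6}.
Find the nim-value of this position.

4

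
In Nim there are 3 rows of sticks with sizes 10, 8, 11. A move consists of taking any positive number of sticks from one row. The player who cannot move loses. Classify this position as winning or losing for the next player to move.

Winning position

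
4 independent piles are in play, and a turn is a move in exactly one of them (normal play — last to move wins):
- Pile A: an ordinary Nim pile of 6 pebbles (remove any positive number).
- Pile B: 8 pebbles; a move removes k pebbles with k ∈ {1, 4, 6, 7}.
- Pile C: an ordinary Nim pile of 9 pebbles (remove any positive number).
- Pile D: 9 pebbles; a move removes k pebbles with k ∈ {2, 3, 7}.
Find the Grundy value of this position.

Pile A is a plain Nim pile of size 6, so its Grundy value is 6.
For pile B, compute g(0), g(1), … with moves {1, 4, 6, 7}:
k:     0  1  2  3  4  5  6  7  8
g(k):  0  1  0  1  2  0  1  2  3
So g(8) = 3.
Pile C is a plain Nim pile of size 9, so its Grundy value is 9.
For pile D, compute g(0), g(1), … with moves {2, 3, 7}:
g(0) = mex{} = 0
g(1) = mex{} = 0
g(2) = mex{0} = 1
g(3) = mex{0} = 1
g(4) = mex{0,1} = 2
g(5) = mex{1} = 0
g(6) = mex{1,2} = 0
g(7) = mex{0,2} = 1
g(8) = mex{0} = 1
g(9) = mex{0,1} = 2
So g(9) = 2.
The value of a disjunctive sum is the nim-sum of the parts.
Combined value = 6 XOR 3 XOR 9 XOR 2 = 14.

14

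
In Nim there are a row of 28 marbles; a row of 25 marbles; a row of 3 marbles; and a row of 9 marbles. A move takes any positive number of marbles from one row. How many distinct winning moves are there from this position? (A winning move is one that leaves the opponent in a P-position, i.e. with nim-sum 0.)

3

Nim-sum: 28 ^ 25 ^ 3 ^ 9 = 15.
The overall nim-sum is X = 15. A row of size p has a winning move iff p XOR X < p (reduce it to p XOR X).
  28: 28 XOR 15 = 19 < 28 — winning move (to 19).
  25: 25 XOR 15 = 22 < 25 — winning move (to 22).
  3: 3 XOR 15 = 12 ≥ 3 — no move.
  9: 9 XOR 15 = 6 < 9 — winning move (to 6).
That gives 3 winning moves.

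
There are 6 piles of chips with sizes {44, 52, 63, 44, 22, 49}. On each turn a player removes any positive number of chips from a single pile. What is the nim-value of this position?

44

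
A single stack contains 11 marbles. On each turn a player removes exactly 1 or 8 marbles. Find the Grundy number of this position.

Build the Grundy sequence with g(k) = mex{g(k−s) : s ∈ {1, 8}, s ≤ k}:
k:     0  1  2  3  4  5  6  7  8  9 10 11
g(k):  0  1  0  1  0  1  0  1  2  0  1  0
So g(11) = 0.

0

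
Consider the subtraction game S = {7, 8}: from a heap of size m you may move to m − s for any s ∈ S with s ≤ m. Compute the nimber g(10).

1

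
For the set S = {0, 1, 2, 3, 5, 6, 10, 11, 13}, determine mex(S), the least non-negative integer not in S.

4

The values 0, 1, 2, 3 are all present; 4 is the first non-negative integer missing from the set.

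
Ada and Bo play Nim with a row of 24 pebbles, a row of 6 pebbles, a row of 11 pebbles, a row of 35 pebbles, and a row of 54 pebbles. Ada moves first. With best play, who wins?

Compute the nim-sum pairwise:
24 XOR 6 = 30
30 XOR 11 = 21
21 XOR 35 = 54
54 XOR 54 = 0
The nim-sum is 0, so this is a P-position: the player to move is in a losing position under optimal play; Ada is about to move from it and so loses — Bo wins.

Bo wins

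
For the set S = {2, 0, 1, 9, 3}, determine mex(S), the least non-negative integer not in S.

4

The values 0, 1, 2, 3 are all present; 4 is the first non-negative integer missing from the set.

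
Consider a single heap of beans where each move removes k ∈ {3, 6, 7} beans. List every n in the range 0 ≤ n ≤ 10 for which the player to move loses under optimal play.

0, 1, 2, 10

Build the Grundy sequence with g(k) = mex{g(k−s) : s ∈ {3, 6, 7}, s ≤ k}:
k:     0  1  2  3  4  5  6  7  8  9 10
g(k):  0  0  0  1  1  1  2  2  2  3  0
The P-positions (g = 0) in 0..10 are 0, 1, 2, 10.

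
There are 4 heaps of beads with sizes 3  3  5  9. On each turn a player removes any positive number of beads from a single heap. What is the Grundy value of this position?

Nim-sum: 3 ⊕ 3 ⊕ 5 ⊕ 9 = 12.

12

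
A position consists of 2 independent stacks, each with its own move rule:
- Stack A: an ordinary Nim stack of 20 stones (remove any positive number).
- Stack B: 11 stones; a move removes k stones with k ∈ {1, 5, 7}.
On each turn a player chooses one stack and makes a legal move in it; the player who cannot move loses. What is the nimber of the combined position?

21

Stack A is a plain Nim stack of size 20, so its Grundy value is 20.
Grundy values for stack B (subtraction set {1, 5, 7}):
k:     0  1  2  3  4  5  6  7  8  9 10 11
g(k):  0  1  0  1  0  1  0  1  0  1  0  1
So g(11) = 1.
The value of a disjunctive sum is the nim-sum of the parts.
Combined value = 20 ⊕ 1 = 21.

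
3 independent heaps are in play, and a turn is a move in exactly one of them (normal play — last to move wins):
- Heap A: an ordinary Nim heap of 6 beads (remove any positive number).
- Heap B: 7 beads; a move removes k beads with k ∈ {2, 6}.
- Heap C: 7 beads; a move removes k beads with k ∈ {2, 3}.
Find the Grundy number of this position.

6

Heap A is a plain Nim heap of size 6, so its Grundy value is 6.
Build the Grundy sequence for heap B with g(k) = mex{g(k−s) : s ∈ {2, 6}, s ≤ k}:
k:     0  1  2  3  4  5  6  7
g(k):  0  0  1  1  0  0  1  1
So g(7) = 1.
Grundy values for heap C (subtraction set {2, 3}):
k:     0  1  2  3  4  5  6  7
g(k):  0  0  1  1  2  0  0  1
So g(7) = 1.
The value of a disjunctive sum is the nim-sum of the parts.
Combined value = 6 XOR 1 XOR 1 = 6.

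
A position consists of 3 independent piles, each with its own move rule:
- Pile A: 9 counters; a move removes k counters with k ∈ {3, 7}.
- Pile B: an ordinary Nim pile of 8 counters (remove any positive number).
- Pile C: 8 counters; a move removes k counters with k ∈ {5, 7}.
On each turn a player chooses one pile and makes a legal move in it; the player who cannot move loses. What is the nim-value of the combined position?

8

For pile A, compute g(0), g(1), … with moves {3, 7}:
k:     0  1  2  3  4  5  6  7  8  9
g(k):  0  0  0  1  1  1  0  2  2  1
So g(9) = 1.
Pile B is a plain Nim pile of size 8, so its Grundy value is 8.
For pile C, compute g(0), g(1), … with moves {5, 7}:
k:     0  1  2  3  4  5  6  7  8
g(k):  0  0  0  0  0  1  1  1  1
So g(8) = 1.
By the Sprague-Grundy theorem, the Grundy value of a sum of independent games is the XOR of the component values.
Combined value = 1 XOR 8 XOR 1 = 8.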